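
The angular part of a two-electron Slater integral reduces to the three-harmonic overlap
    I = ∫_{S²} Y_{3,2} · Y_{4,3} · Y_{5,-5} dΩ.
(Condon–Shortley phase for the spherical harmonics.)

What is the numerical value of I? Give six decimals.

-0.212007

Checks pass: Σm=0; 12 even; l₃=5∈[1,7].
(2·3+1)(2·4+1)(2·5+1) = 693
Δ: 2! 4! 6! / 13! → 1/180180
sum: t=0:+1/576 t=1:−1/144 t=2:+1/576 = -1/288
3j²(3 4 5; 0 0 0) = Δ·Π!·Σ² = 20/1001  (sign +1)
sum: t=1:−1/17280 = -1/17280
3j²(3 4 5; 2 3 -5) = Δ·Π!·Σ² = 35/858  (sign -1)
combine: 4πI² = 693·20/1001·35/858 = 1050/1859
take √, sign -1: I = -0.21200691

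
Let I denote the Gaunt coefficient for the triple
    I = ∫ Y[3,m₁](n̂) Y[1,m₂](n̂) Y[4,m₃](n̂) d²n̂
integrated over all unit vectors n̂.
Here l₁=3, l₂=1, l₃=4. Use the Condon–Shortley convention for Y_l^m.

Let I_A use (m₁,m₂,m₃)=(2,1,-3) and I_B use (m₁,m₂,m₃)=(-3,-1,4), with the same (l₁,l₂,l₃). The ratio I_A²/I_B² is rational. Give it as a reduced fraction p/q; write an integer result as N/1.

l's match ⇒ only the (l;m) 3-j factors differ between A and B.
A: triangle coeff Δ(3,1,4) = 1/252; Σ_t [0,0]: t=0:+1/240 = 1/240; (3j)²=1/12 [(3 1 4; 2 1 -3)], sign=-1
B: triangle coeff Δ(3,1,4) = 1/252; Σ_t [0,0]: t=0:+1/1440 = 1/1440; (3j)²=1/9 [(3 1 4; -3 -1 4)], sign=+1
I_A²/I_B² = (1/12)/(1/9) = 3/4

3/4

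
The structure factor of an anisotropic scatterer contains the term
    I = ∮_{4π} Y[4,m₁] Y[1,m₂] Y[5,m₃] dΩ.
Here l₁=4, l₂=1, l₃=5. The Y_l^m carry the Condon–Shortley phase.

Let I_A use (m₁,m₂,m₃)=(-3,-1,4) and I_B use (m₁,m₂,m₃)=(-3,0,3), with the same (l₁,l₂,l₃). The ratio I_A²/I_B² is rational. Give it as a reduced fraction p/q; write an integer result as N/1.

Shared (l₁,l₂,l₃)=(4,1,5): N and (l;000)² cancel in I_A²/I_B².
A: Δ = 0!·8!·2!/11! = 1/495; Racah Σ t=0..0: t=0:+1/10080 = 1/10080; ⇒ 3j(4 1 5; -3 -1 4)² = 4/55, sgn -1
B: Δ = 0!·8!·2!/11! = 1/495; Racah Σ t=0..0: t=0:+1/5040 = 1/5040; ⇒ 3j(4 1 5; -3 0 3)² = 16/495, sgn +1
I_A²/I_B² = (4/55)/(16/495) = 9/4

9/4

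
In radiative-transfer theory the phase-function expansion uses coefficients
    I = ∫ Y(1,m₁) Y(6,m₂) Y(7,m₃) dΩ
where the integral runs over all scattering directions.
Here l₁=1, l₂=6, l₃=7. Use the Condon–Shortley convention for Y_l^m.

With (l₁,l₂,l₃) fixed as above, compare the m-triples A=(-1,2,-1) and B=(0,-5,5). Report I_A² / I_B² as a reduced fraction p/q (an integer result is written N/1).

5/8

Shared (l₁,l₂,l₃)=(1,6,7): N and (l;000)² cancel in I_A²/I_B².
A: Δ = 0!·2!·12!/15! = 1/1365; Racah Σ t=0..0: t=0:+1/1935360 = 1/1935360; ⇒ 3j(1 6 7; -1 2 -1)² = 1/91, sgn +1
B: Δ = 0!·2!·12!/15! = 1/1365; Racah Σ t=0..0: t=0:+1/39916800 = 1/39916800; ⇒ 3j(1 6 7; 0 -5 5)² = 8/455, sgn +1
I_A²/I_B² = (1/91)/(8/455) = 5/8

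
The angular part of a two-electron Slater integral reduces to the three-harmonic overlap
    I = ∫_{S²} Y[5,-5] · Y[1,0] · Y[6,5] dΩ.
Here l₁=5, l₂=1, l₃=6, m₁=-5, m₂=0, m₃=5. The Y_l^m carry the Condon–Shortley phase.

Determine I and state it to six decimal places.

Checks pass: Σm=0; 12 even; l₃=6∈[4,6].
(2·5+1)(2·1+1)(2·6+1) = 429
Δ: 0! 10! 2! / 13! → 1/858
sum: t=0:+1/14400 = 1/14400
3j²(5 1 6; 0 0 0) = Δ·Π!·Σ² = 6/143  (sign +1)
sum: t=0:+1/3628800 = 1/3628800
3j²(5 1 6; -5 0 5) = Δ·Π!·Σ² = 1/78  (sign -1)
combine: 4πI² = 429·6/143·1/78 = 3/13
take √, sign -1: I = -0.13551395

-0.135514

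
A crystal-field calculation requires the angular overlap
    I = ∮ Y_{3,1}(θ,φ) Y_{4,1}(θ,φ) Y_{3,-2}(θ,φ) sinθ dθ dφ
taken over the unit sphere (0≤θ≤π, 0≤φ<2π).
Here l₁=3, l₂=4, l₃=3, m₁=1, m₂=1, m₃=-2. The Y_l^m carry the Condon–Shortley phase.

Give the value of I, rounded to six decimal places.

0.145070

Rules hold: Σm=0, L=10 even, 1≤3≤7.
N = 7·9·7 = 441
Δ = 4!·2!·4!/11! = 1/34650
Racah Σ t=1..3: t=1:−1/72 t=2:+1/16 t=3:−1/72 = 5/144
⇒ 3j(3 4 3; 0 0 0)² = 2/77, sgn -1
Racah Σ t=1..2: t=1:−1/144 t=2:+1/48 = 1/72
⇒ 3j(3 4 3; 1 1 -2)² = 16/693, sgn -1
4πI² = N·(3j₀)²·(3jₘ)² = 32/121
I = +1·√(0.264463/4π) = 0.14506992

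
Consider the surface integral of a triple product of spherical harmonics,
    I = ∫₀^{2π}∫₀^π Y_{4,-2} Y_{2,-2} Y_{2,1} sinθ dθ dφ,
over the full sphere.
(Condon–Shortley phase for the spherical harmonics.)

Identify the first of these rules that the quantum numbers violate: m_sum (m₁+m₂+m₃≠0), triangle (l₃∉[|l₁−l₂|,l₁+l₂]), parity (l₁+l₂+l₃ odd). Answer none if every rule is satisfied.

m_sum

azimuthal sum: -2 − 2 + 1 = -3  ✗
2 ≤ 2 ≤ 6 (triangle on l)
L = 4 + 2 + 2 = 8 (even)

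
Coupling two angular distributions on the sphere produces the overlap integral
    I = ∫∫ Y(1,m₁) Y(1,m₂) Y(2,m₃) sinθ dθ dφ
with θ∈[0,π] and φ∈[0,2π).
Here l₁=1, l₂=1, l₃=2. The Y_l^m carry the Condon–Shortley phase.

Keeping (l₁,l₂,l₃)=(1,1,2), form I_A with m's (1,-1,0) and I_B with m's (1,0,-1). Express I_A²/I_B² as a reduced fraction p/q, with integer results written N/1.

1/3

l's match ⇒ only the (l;m) 3-j factors differ between A and B.
A: triangle coeff Δ(1,1,2) = 1/30; Σ_t [0,0]: t=0:+1/4 = 1/4; (3j)²=1/30 [(1 1 2; 1 -1 0)], sign=+1
B: triangle coeff Δ(1,1,2) = 1/30; Σ_t [0,0]: t=0:+1/2 = 1/2; (3j)²=1/10 [(1 1 2; 1 0 -1)], sign=-1
I_A²/I_B² = (1/30)/(1/10) = 1/3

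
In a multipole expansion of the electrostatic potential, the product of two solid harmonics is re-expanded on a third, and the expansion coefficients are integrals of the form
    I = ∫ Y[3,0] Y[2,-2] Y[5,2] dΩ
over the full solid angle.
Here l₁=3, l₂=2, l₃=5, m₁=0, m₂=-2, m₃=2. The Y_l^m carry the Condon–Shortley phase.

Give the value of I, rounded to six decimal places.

0.141758

Checks pass: Σm=0; 10 even; l₃=5∈[1,5].
(2·3+1)(2·2+1)(2·5+1) = 385
Δ: 0! 6! 4! / 11! → 1/2310
sum: t=0:+1/144 = 1/144
3j²(3 2 5; 0 0 0) = Δ·Π!·Σ² = 10/231  (sign -1)
sum: t=0:+1/864 = 1/864
3j²(3 2 5; 0 -2 2) = Δ·Π!·Σ² = 1/66  (sign -1)
combine: 4πI² = 385·10/231·1/66 = 25/99
take √, sign +1: I = 0.14175797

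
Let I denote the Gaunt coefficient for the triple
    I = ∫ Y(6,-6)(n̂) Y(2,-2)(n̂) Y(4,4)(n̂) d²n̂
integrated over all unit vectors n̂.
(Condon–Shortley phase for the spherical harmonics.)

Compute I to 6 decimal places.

0.000000

-6 − 2 + 4 = -4 ≠ 0: azimuthal integral kills it; I = 0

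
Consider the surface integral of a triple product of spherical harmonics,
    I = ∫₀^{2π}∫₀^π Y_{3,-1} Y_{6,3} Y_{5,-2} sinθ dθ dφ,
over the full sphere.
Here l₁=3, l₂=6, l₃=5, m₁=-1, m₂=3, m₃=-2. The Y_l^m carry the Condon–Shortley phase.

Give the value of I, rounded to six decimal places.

-0.152880

Checks pass: Σm=0; 14 even; l₃=5∈[3,9].
(2·3+1)(2·6+1)(2·5+1) = 1001
Δ: 4! 2! 8! / 15! → 1/675675
sum: t=1:−1/8640 t=2:+1/2304 t=3:−1/8640 = 7/34560
3j²(3 6 5; 0 0 0) = Δ·Π!·Σ² = 7/429  (sign -1)
sum: t=2:+1/40320 t=3:−1/8640 t=4:+1/34560 = -1/16128
3j²(3 6 5; -1 3 -2) = Δ·Π!·Σ² = 18/1001  (sign +1)
combine: 4πI² = 1001·7/429·18/1001 = 42/143
take √, sign -1: I = -0.15288036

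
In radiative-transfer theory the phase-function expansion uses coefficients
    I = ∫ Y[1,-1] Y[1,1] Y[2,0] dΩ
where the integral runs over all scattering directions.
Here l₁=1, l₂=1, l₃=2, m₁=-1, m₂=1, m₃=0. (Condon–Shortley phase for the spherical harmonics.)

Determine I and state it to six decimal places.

0.126157

m-sum 0 ✓  L=4 even ✓  0≤2≤2 ✓
Π(2lᵢ+1) = 3×3×5 = 45
triangle coeff Δ(1,1,2) = 1/30
Σ_t [0,0]: t=0:+1/1 = 1/1
(3j)²=2/15 [(1 1 2; 0 0 0)], sign=+1
Σ_t [0,0]: t=0:+1/4 = 1/4
(3j)²=1/30 [(1 1 2; -1 1 0)], sign=+1
⇒ 4πI² = 1/5
I = (+1)√(1/5/(4π)) = 0.12615663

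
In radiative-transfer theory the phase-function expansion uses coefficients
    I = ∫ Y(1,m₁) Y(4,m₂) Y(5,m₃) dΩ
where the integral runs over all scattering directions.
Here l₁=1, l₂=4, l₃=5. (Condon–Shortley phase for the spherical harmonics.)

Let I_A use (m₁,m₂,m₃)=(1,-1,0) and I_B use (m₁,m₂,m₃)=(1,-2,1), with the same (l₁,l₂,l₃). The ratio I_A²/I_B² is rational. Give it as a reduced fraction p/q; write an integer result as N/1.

5/3

Shared (l₁,l₂,l₃)=(1,4,5): N and (l;000)² cancel in I_A²/I_B².
A: Δ = 0!·2!·8!/11! = 1/495; Racah Σ t=0..0: t=0:+1/1440 = 1/1440; ⇒ 3j(1 4 5; 1 -1 0)² = 2/99, sgn -1
B: Δ = 0!·2!·8!/11! = 1/495; Racah Σ t=0..0: t=0:+1/2880 = 1/2880; ⇒ 3j(1 4 5; 1 -2 1)² = 2/165, sgn +1
I_A²/I_B² = (2/99)/(2/165) = 5/3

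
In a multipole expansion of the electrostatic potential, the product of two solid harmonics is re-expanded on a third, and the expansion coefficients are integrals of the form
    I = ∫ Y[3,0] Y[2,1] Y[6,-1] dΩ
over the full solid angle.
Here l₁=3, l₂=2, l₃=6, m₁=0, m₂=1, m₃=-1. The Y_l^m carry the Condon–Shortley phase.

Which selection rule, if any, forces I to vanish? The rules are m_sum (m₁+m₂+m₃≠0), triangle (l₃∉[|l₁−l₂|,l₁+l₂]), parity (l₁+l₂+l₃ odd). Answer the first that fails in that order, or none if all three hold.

Σmᵢ = 0  ✓
l₃∈[|l₁−l₂|,l₁+l₂]=[1,5], have l₃=6  ✗
Σlᵢ = 11 ⇒ odd

triangle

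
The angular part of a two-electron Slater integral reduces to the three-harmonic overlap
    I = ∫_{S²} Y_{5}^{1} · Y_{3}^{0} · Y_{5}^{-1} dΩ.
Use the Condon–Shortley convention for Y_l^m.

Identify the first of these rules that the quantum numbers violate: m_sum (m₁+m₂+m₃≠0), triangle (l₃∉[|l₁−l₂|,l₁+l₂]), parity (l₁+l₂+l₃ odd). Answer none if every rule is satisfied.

parity

m₁+m₂+m₃ = 1 + 0 − 1 = 0  ✓
triangle: |5−3|=2 ≤ l₃=5 ≤ 5+3=8  ✓
parity: l₁+l₂+l₃ = 13 is odd  ✗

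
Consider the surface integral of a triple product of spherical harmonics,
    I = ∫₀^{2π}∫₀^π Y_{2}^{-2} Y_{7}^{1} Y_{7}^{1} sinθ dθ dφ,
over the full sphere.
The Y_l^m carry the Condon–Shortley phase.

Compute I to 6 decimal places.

0.195759

Rules hold: Σm=0, L=16 even, 5≤7≤9.
N = 5·15·15 = 1125
Δ = 2!·2!·12!/17! = 1/185640
Racah Σ t=0..2: t=0:+1/2419200 t=1:−1/518400 t=2:+1/2419200 = -1/907200
⇒ 3j(2 7 7; 0 0 0)² = 56/3315, sgn +1
Racah Σ t=2..2: t=2:+1/2073600 = 1/2073600
⇒ 3j(2 7 7; -2 1 1)² = 28/1105, sgn +1
4πI² = N·(3j₀)²·(3jₘ)² = 23520/48841
I = +1·√(0.481563/4π) = 0.19575887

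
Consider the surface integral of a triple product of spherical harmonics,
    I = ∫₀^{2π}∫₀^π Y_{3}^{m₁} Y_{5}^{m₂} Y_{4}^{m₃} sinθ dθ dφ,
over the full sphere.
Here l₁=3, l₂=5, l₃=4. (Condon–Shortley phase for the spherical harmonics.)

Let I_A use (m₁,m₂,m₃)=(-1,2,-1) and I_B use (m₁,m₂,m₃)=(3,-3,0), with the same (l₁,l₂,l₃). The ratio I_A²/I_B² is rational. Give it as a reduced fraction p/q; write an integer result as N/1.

Shared (l₁,l₂,l₃)=(3,5,4): N and (l;000)² cancel in I_A²/I_B².
A: Δ = 4!·2!·6!/13! = 1/180180; Racah Σ t=2..4: t=2:+1/960 t=3:−1/288 t=4:+1/1728 = -1/540; ⇒ 3j(3 5 4; -1 2 -1)² = 128/6435, sgn +1
B: Δ = 4!·2!·6!/13! = 1/180180; Racah Σ t=0..0: t=0:+1/2304 = 1/2304; ⇒ 3j(3 5 4; 3 -3 0)² = 5/143, sgn +1
I_A²/I_B² = (128/6435)/(5/143) = 128/225

128/225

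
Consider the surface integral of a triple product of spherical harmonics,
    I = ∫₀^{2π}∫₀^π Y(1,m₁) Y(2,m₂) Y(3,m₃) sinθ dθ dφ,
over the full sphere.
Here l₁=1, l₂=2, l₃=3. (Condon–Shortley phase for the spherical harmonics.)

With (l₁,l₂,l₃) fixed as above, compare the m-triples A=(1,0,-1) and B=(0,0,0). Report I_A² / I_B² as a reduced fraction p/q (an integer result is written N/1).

2/3

l's match ⇒ only the (l;m) 3-j factors differ between A and B.
A: triangle coeff Δ(1,2,3) = 1/105; Σ_t [0,0]: t=0:+1/8 = 1/8; (3j)²=2/35 [(1 2 3; 1 0 -1)], sign=+1
B: triangle coeff Δ(1,2,3) = 1/105; Σ_t [0,0]: t=0:+1/4 = 1/4; (3j)²=3/35 [(1 2 3; 0 0 0)], sign=-1
I_A²/I_B² = (2/35)/(3/35) = 2/3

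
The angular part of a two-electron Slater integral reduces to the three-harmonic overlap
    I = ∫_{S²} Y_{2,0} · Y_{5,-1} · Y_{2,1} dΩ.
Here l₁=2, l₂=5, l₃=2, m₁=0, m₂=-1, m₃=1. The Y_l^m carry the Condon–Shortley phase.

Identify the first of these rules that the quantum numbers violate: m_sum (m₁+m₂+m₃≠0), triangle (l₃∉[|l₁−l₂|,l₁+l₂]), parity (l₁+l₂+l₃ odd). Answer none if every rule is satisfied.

m₁+m₂+m₃ = 0 − 1 + 1 = 0  ✓
triangle: |2−5|=3 ≤ l₃=2 ≤ 2+5=7  ✗
parity: l₁+l₂+l₃ = 9 is odd

triangle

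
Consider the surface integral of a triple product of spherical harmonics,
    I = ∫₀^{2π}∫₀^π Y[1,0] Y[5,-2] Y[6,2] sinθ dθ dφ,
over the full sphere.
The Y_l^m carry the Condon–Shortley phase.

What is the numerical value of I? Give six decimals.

0.231133

Checks pass: Σm=0; 12 even; l₃=6∈[4,6].
(2·1+1)(2·5+1)(2·6+1) = 429
Δ: 0! 2! 10! / 13! → 1/858
sum: t=0:+1/14400 = 1/14400
3j²(1 5 6; 0 0 0) = Δ·Π!·Σ² = 6/143  (sign +1)
sum: t=0:+1/30240 = 1/30240
3j²(1 5 6; 0 -2 2) = Δ·Π!·Σ² = 16/429  (sign +1)
combine: 4πI² = 429·6/143·16/429 = 96/143
take √, sign +1: I = 0.23113338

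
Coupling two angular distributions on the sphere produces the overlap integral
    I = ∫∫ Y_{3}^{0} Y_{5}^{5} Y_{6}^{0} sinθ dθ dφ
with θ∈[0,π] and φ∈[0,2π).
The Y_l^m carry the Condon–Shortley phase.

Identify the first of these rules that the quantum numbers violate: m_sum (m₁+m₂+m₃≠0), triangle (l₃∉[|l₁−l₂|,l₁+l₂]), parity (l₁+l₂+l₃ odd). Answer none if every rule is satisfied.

m_sum

Σmᵢ = 5  ✗
l₃∈[|l₁−l₂|,l₁+l₂]=[2,8], have l₃=6
Σlᵢ = 14 ⇒ even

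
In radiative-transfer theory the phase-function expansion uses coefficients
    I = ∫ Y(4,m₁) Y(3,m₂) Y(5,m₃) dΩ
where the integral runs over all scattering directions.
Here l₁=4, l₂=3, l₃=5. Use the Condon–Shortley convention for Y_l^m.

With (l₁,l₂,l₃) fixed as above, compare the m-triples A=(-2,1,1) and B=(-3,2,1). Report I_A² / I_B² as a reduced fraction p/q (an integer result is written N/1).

Same 4,3,5: normalisation and zero-m 3j drop out of the ratio.
A: Δ: 2! 6! 4! / 13! → 1/180180; sum: t=0:+1/34560 t=1:−1/720 t=2:+1/384 = 43/34560; 3j²(4 3 5; -2 1 1) = Δ·Π!·Σ² = 1849/180180  (sign +1)
B: Δ: 2! 6! 4! / 13! → 1/180180; sum: t=1:−1/17280 t=2:+1/1440 = 11/17280; 3j²(4 3 5; -3 2 1) = Δ·Π!·Σ² = 11/468  (sign +1)
I_A²/I_B² = (1849/180180)/(11/468) = 1849/4235

1849/4235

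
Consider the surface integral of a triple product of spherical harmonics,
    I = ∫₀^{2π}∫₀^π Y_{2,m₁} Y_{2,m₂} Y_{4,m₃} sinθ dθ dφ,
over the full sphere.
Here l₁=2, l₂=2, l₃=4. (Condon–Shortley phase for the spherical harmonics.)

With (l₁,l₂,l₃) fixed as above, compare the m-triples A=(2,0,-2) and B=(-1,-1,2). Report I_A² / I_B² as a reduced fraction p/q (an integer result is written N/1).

l's match ⇒ only the (l;m) 3-j factors differ between A and B.
A: triangle coeff Δ(2,2,4) = 1/630; Σ_t [0,0]: t=0:+1/96 = 1/96; (3j)²=1/42 [(2 2 4; 2 0 -2)], sign=+1
B: triangle coeff Δ(2,2,4) = 1/630; Σ_t [0,0]: t=0:+1/36 = 1/36; (3j)²=4/63 [(2 2 4; -1 -1 2)], sign=+1
I_A²/I_B² = (1/42)/(4/63) = 3/8

3/8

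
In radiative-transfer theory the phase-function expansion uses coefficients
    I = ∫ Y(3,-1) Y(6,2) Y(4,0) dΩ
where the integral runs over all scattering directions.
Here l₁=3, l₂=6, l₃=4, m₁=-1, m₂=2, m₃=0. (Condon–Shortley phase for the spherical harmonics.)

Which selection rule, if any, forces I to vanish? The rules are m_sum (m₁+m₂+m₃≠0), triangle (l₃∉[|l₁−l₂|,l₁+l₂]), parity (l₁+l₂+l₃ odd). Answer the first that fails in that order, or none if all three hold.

Σmᵢ = 1  ✗
l₃∈[|l₁−l₂|,l₁+l₂]=[3,9], have l₃=4
Σlᵢ = 13 ⇒ odd

m_sum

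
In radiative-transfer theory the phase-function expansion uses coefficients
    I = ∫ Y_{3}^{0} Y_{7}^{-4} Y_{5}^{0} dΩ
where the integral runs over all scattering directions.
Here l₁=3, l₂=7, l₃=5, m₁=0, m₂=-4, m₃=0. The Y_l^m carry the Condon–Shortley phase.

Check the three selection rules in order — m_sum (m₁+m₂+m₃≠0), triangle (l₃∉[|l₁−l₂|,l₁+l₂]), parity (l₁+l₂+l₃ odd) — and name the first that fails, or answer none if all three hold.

m_sum

m₁+m₂+m₃ = 0 − 4 + 0 = -4  ✗
triangle: |3−7|=4 ≤ l₃=5 ≤ 3+7=10
parity: l₁+l₂+l₃ = 15 is odd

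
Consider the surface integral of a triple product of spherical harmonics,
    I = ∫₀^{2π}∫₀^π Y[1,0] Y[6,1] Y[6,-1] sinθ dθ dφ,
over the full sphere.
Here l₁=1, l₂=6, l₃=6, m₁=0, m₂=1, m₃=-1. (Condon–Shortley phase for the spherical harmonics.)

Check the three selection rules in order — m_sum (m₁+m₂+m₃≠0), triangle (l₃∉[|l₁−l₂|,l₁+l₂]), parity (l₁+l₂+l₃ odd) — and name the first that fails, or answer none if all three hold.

parity

azimuthal sum: 0 + 1 − 1 = 0  ✓
5 ≤ 6 ≤ 7 (triangle on l)  ✓
L = 1 + 6 + 6 = 13 (odd)  ✗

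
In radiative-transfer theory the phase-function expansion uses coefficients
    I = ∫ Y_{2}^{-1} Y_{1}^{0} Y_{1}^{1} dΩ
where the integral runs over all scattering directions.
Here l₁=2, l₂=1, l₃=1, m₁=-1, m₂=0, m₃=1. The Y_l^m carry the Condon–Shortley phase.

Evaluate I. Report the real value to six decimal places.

-0.218510

Checks pass: Σm=0; 4 even; l₃=1∈[1,3].
(2·2+1)(2·1+1)(2·1+1) = 45
Δ: 2! 2! 0! / 5! → 1/30
sum: t=1:−1/1 = -1/1
3j²(2 1 1; 0 0 0) = Δ·Π!·Σ² = 2/15  (sign +1)
sum: t=1:−1/2 = -1/2
3j²(2 1 1; -1 0 1) = Δ·Π!·Σ² = 1/10  (sign -1)
combine: 4πI² = 45·2/15·1/10 = 3/5
take √, sign -1: I = -0.21850969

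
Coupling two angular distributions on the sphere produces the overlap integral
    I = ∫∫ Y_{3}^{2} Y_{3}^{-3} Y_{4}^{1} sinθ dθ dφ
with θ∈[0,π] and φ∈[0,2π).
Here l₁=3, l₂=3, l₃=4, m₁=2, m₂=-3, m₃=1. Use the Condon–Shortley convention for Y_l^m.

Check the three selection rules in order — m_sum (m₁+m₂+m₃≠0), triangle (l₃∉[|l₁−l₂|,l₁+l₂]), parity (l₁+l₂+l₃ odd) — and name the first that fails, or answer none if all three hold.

Σmᵢ = 0  ✓
l₃∈[|l₁−l₂|,l₁+l₂]=[0,6], have l₃=4  ✓
Σlᵢ = 10 ⇒ even  ✓

none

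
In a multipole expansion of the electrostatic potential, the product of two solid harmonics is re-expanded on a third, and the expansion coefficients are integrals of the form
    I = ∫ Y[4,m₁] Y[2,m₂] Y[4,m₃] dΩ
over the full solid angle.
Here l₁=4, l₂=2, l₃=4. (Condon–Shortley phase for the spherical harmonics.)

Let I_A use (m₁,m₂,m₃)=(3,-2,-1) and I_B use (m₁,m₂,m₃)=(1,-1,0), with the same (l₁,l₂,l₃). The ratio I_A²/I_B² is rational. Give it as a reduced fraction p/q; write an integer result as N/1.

Same 4,2,4: normalisation and zero-m 3j drop out of the ratio.
A: Δ: 2! 6! 2! / 11! → 1/13860; sum: t=0:+1/480 = 1/480; 3j²(4 2 4; 3 -2 -1) = Δ·Π!·Σ² = 3/110  (sign -1)
B: Δ: 2! 6! 2! / 11! → 1/13860; sum: t=0:+1/72 t=1:−1/96 = 1/288; 3j²(4 2 4; 1 -1 0) = Δ·Π!·Σ² = 1/462  (sign +1)
I_A²/I_B² = (3/110)/(1/462) = 63/5

63/5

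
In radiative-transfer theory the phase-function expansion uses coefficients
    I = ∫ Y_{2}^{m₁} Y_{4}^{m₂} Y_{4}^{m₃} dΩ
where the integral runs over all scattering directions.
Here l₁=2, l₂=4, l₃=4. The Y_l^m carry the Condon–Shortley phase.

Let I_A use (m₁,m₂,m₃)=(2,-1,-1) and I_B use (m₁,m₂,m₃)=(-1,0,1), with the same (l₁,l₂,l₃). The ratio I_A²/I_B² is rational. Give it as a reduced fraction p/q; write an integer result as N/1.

20/1

l's match ⇒ only the (l;m) 3-j factors differ between A and B.
A: triangle coeff Δ(2,4,4) = 1/13860; Σ_t [0,0]: t=0:+1/144 = 1/144; (3j)²=10/231 [(2 4 4; 2 -1 -1)], sign=-1
B: triangle coeff Δ(2,4,4) = 1/13860; Σ_t [1,2]: t=1:−1/72 t=2:+1/96 = -1/288; (3j)²=1/462 [(2 4 4; -1 0 1)], sign=+1
I_A²/I_B² = (10/231)/(1/462) = 20/1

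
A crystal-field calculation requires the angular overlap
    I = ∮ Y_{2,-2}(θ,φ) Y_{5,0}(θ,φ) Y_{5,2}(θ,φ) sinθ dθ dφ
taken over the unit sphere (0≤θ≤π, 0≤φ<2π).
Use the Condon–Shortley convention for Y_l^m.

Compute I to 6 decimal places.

-0.191372

Rules hold: Σm=0, L=12 even, 3≤5≤7.
N = 5·11·11 = 605
Δ = 2!·2!·8!/13! = 1/38610
Racah Σ t=0..2: t=0:+1/2880 t=1:−1/576 t=2:+1/2880 = -1/960
⇒ 3j(2 5 5; 0 0 0)² = 10/429, sgn +1
Racah Σ t=2..2: t=2:+1/2880 = 1/2880
⇒ 3j(2 5 5; -2 0 2)² = 14/429, sgn -1
4πI² = N·(3j₀)²·(3jₘ)² = 700/1521
I = -1·√(0.460224/4π) = -0.19137248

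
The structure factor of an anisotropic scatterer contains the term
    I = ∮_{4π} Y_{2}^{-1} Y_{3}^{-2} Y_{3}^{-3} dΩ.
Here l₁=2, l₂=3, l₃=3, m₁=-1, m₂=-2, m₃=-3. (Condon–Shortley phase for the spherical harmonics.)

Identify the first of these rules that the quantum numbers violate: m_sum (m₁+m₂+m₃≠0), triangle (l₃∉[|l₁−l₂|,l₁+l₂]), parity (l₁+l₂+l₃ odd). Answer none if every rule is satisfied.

m_sum

m₁+m₂+m₃ = -1 − 2 − 3 = -6  ✗
triangle: |2−3|=1 ≤ l₃=3 ≤ 2+3=5
parity: l₁+l₂+l₃ = 8 is even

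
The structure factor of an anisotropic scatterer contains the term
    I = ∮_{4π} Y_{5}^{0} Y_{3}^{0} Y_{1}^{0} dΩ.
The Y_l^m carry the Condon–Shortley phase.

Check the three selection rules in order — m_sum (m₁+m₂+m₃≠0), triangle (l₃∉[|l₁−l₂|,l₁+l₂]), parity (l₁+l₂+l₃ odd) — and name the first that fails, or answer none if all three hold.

triangle

Σmᵢ = 0  ✓
l₃∈[|l₁−l₂|,l₁+l₂]=[2,8], have l₃=1  ✗
Σlᵢ = 9 ⇒ odd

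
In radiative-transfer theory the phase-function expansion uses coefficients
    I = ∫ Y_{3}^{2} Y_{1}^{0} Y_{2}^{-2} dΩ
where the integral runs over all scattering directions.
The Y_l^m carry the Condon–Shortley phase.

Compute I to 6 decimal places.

0.184674

Checks pass: Σm=0; 6 even; l₃=2∈[2,4].
(2·3+1)(2·1+1)(2·2+1) = 105
Δ: 2! 4! 0! / 7! → 1/105
sum: t=1:−1/4 = -1/4
3j²(3 1 2; 0 0 0) = Δ·Π!·Σ² = 3/35  (sign -1)
sum: t=1:−1/24 = -1/24
3j²(3 1 2; 2 0 -2) = Δ·Π!·Σ² = 1/21  (sign -1)
combine: 4πI² = 105·3/35·1/21 = 3/7
take √, sign +1: I = 0.18467439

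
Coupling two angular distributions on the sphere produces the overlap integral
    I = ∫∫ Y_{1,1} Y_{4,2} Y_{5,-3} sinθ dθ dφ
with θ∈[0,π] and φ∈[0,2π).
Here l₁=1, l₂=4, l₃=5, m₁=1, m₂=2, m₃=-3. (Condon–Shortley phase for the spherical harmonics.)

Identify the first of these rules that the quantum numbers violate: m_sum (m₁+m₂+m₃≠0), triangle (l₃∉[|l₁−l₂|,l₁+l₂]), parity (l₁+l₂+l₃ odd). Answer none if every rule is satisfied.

Σmᵢ = 0  ✓
l₃∈[|l₁−l₂|,l₁+l₂]=[3,5], have l₃=5  ✓
Σlᵢ = 10 ⇒ even  ✓

none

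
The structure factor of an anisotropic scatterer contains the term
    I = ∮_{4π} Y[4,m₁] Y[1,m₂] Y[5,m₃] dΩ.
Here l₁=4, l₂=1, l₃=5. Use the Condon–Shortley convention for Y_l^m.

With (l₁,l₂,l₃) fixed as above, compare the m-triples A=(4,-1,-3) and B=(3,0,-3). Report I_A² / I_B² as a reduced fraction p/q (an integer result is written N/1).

Shared (l₁,l₂,l₃)=(4,1,5): N and (l;000)² cancel in I_A²/I_B².
A: Δ = 0!·8!·2!/11! = 1/495; Racah Σ t=0..0: t=0:+1/80640 = 1/80640; ⇒ 3j(4 1 5; 4 -1 -3)² = 1/495, sgn +1
B: Δ = 0!·8!·2!/11! = 1/495; Racah Σ t=0..0: t=0:+1/5040 = 1/5040; ⇒ 3j(4 1 5; 3 0 -3)² = 16/495, sgn +1
I_A²/I_B² = (1/495)/(16/495) = 1/16

1/16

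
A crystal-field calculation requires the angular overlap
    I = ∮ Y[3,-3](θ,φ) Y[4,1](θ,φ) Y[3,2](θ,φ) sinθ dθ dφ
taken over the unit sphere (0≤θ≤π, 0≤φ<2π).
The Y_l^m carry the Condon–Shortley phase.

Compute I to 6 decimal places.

0.140463

Rules hold: Σm=0, L=10 even, 1≤3≤7.
N = 7·9·7 = 441
Δ = 4!·2!·4!/11! = 1/34650
Racah Σ t=1..3: t=1:−1/72 t=2:+1/16 t=3:−1/72 = 5/144
⇒ 3j(3 4 3; 0 0 0)² = 2/77, sgn -1
Racah Σ t=4..4: t=4:+1/288 = 1/288
⇒ 3j(3 4 3; -3 1 2)² = 5/231, sgn -1
4πI² = N·(3j₀)²·(3jₘ)² = 30/121
I = +1·√(0.247934/4π) = 0.14046335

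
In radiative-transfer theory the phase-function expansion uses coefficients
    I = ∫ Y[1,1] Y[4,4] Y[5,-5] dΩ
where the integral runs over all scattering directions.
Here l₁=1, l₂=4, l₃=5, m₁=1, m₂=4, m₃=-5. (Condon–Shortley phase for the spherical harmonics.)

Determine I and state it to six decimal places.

-0.329416

m-sum 0 ✓  L=10 even ✓  3≤5≤5 ✓
Π(2lᵢ+1) = 3×9×11 = 297
triangle coeff Δ(1,4,5) = 1/495
Σ_t [0,0]: t=0:+1/576 = 1/576
(3j)²=5/99 [(1 4 5; 0 0 0)], sign=-1
Σ_t [0,0]: t=0:+1/80640 = 1/80640
(3j)²=1/11 [(1 4 5; 1 4 -5)], sign=+1
⇒ 4πI² = 15/11
I = (-1)√(15/11/(4π)) = -0.32941575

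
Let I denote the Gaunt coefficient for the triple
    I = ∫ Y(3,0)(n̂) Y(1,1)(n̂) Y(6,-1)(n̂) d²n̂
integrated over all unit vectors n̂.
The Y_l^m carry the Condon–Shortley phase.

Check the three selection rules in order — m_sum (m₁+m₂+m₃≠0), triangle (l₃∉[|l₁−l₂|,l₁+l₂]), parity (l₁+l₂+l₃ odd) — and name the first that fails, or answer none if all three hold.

triangle

Σmᵢ = 0  ✓
l₃∈[|l₁−l₂|,l₁+l₂]=[2,4], have l₃=6  ✗
Σlᵢ = 10 ⇒ even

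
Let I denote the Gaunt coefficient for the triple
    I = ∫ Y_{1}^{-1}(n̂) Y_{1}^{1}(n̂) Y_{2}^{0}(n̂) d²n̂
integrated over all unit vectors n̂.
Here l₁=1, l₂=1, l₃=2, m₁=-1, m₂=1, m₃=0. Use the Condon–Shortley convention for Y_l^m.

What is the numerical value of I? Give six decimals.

0.126157

Rules hold: Σm=0, L=4 even, 0≤2≤2.
N = 3·3·5 = 45
Δ = 0!·2!·2!/5! = 1/30
Racah Σ t=0..0: t=0:+1/1 = 1/1
⇒ 3j(1 1 2; 0 0 0)² = 2/15, sgn +1
Racah Σ t=0..0: t=0:+1/4 = 1/4
⇒ 3j(1 1 2; -1 1 0)² = 1/30, sgn +1
4πI² = N·(3j₀)²·(3jₘ)² = 1/5
I = +1·√(0.2/4π) = 0.12615663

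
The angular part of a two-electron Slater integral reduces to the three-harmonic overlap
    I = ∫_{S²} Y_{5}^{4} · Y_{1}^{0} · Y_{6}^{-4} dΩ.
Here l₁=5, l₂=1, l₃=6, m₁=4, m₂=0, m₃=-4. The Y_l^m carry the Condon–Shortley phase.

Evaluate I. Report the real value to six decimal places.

0.182727

Checks pass: Σm=0; 12 even; l₃=6∈[4,6].
(2·5+1)(2·1+1)(2·6+1) = 429
Δ: 0! 10! 2! / 13! → 1/858
sum: t=0:+1/14400 = 1/14400
3j²(5 1 6; 0 0 0) = Δ·Π!·Σ² = 6/143  (sign +1)
sum: t=0:+1/362880 = 1/362880
3j²(5 1 6; 4 0 -4) = Δ·Π!·Σ² = 10/429  (sign +1)
combine: 4πI² = 429·6/143·10/429 = 60/143
take √, sign +1: I = 0.18272698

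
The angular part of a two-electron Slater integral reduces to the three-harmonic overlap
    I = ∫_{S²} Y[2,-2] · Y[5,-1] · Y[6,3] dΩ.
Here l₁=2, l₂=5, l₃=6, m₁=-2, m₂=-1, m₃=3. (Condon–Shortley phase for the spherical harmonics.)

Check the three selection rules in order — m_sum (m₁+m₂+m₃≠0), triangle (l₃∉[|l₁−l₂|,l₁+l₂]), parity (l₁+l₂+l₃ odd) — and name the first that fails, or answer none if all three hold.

azimuthal sum: -2 − 1 + 3 = 0  ✓
3 ≤ 6 ≤ 7 (triangle on l)  ✓
L = 2 + 5 + 6 = 13 (odd)  ✗

parity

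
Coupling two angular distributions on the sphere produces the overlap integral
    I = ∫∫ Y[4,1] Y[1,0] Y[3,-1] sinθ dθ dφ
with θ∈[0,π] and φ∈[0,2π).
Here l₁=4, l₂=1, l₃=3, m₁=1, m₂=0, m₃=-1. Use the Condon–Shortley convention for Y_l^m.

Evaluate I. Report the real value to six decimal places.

Rules hold: Σm=0, L=8 even, 3≤3≤5.
N = 9·3·7 = 189
Δ = 2!·6!·0!/9! = 1/252
Racah Σ t=1..1: t=1:−1/36 = -1/36
⇒ 3j(4 1 3; 0 0 0)² = 4/63, sgn +1
Racah Σ t=1..1: t=1:−1/48 = -1/48
⇒ 3j(4 1 3; 1 0 -1)² = 5/84, sgn -1
4πI² = N·(3j₀)²·(3jₘ)² = 5/7
I = -1·√(0.714286/4π) = -0.23841361

-0.238414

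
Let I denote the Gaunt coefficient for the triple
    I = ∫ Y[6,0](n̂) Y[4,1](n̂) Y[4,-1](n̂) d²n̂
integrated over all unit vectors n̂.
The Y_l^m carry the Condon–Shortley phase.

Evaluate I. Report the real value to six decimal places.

0.007113

Checks pass: Σm=0; 14 even; l₃=4∈[2,10].
(2·6+1)(2·4+1)(2·4+1) = 1053
Δ: 6! 6! 2! / 15! → 1/1261260
sum: t=2:+1/4608 t=3:−1/1296 t=4:+1/4608 = -7/20736
3j²(6 4 4; 0 0 0) = Δ·Π!·Σ² = 20/1287  (sign -1)
sum: t=3:−1/2592 t=4:+1/2304 t=5:−1/28800 = 7/518400
3j²(6 4 4; 0 1 -1) = Δ·Π!·Σ² = 1/25740  (sign -1)
combine: 4πI² = 1053·20/1287·1/25740 = 1/1573
take √, sign +1: I = 0.00711264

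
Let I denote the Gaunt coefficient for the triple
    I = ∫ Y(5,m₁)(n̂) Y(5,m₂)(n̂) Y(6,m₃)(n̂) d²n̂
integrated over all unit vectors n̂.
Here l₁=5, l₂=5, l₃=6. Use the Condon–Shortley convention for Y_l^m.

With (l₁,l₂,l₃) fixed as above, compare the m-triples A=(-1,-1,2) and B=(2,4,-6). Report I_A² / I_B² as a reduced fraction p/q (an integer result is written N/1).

Same 5,5,6: normalisation and zero-m 3j drop out of the ratio.
A: Δ: 4! 6! 6! / 17! → 1/28588560; sum: t=0:+1/829440 t=1:−1/25920 t=2:+1/9216 t=3:−1/25920 t=4:+1/829440 = 7/207360; 3j²(5 5 6; -1 -1 2) = Δ·Π!·Σ² = 28/2431  (sign +1)
B: Δ: 4! 6! 6! / 17! → 1/28588560; sum: t=3:−1/3110400 = -1/3110400; 3j²(5 5 6; 2 4 -6) = Δ·Π!·Σ² = 21/1105  (sign -1)
I_A²/I_B² = (28/2431)/(21/1105) = 20/33

20/33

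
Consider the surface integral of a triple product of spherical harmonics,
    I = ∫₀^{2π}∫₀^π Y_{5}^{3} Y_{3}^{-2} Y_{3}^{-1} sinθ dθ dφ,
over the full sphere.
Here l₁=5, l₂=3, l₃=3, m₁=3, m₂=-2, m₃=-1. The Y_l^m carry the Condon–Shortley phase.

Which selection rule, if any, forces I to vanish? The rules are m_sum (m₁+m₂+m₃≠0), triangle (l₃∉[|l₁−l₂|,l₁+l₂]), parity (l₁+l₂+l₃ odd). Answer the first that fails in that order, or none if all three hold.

parity

Σmᵢ = 0  ✓
l₃∈[|l₁−l₂|,l₁+l₂]=[2,8], have l₃=3  ✓
Σlᵢ = 11 ⇒ odd  ✗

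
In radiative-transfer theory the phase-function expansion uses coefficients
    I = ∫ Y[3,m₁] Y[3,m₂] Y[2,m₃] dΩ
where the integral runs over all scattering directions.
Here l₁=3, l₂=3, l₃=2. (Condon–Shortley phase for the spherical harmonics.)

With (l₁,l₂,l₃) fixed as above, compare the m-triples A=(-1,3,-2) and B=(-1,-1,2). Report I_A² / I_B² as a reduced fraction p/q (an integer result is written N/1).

Shared (l₁,l₂,l₃)=(3,3,2): N and (l;000)² cancel in I_A²/I_B².
A: Δ = 4!·2!·2!/9! = 1/3780; Racah Σ t=4..4: t=4:+1/96 = 1/96; ⇒ 3j(3 3 2; -1 3 -2)² = 1/42, sgn +1
B: Δ = 4!·2!·2!/9! = 1/3780; Racah Σ t=2..2: t=2:+1/16 = 1/16; ⇒ 3j(3 3 2; -1 -1 2)² = 2/35, sgn +1
I_A²/I_B² = (1/42)/(2/35) = 5/12

5/12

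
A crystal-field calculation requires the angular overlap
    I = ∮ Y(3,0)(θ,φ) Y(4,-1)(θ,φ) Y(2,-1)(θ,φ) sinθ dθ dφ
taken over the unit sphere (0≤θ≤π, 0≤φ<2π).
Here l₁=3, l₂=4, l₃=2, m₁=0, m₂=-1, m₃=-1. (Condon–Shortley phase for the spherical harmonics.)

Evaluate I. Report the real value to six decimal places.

0.000000

0 − 1 − 1 = -2 ≠ 0: azimuthal integral kills it; I = 0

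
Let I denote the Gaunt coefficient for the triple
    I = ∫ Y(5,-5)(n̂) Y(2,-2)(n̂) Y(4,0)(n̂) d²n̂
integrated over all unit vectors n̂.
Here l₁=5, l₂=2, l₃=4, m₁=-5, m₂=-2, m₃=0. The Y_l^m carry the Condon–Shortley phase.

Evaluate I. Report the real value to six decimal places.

0.000000

Σmᵢ = -7 ≠ 0, so the φ-integral vanishes; I = 0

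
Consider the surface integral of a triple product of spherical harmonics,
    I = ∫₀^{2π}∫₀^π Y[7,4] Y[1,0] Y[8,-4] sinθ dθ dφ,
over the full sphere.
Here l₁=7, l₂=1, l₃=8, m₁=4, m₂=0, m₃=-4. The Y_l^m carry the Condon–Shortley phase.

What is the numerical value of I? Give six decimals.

Rules hold: Σm=0, L=16 even, 6≤8≤8.
N = 15·3·17 = 765
Δ = 0!·14!·2!/17! = 1/2040
Racah Σ t=0..0: t=0:+1/25401600 = 1/25401600
⇒ 3j(7 1 8; 0 0 0)² = 8/255, sgn +1
Racah Σ t=0..0: t=0:+1/239500800 = 1/239500800
⇒ 3j(7 1 8; 4 0 -4)² = 2/85, sgn +1
4πI² = N·(3j₀)²·(3jₘ)² = 48/85
I = +1·√(0.564706/4π) = 0.21198553

0.211986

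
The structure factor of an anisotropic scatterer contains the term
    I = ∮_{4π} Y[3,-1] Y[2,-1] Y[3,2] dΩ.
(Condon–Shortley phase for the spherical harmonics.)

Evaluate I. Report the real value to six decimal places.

Rules hold: Σm=0, L=8 even, 1≤3≤5.
N = 7·5·7 = 245
Δ = 2!·4!·2!/9! = 1/3780
Racah Σ t=0..2: t=0:+1/24 t=1:−1/4 t=2:+1/24 = -1/6
⇒ 3j(3 2 3; 0 0 0)² = 4/105, sgn +1
Racah Σ t=0..1: t=0:+1/48 t=1:−1/12 = -1/16
⇒ 3j(3 2 3; -1 -1 2)² = 1/28, sgn +1
4πI² = N·(3j₀)²·(3jₘ)² = 1/3
I = +1·√(0.333333/4π) = 0.16286750

0.162868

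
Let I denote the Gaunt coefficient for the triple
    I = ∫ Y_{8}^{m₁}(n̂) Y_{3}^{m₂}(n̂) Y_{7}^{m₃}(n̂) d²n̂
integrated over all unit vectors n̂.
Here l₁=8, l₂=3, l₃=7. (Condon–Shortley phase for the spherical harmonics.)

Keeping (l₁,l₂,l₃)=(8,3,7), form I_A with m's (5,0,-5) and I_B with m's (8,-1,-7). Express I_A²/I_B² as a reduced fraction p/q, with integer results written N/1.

2883/12740

l's match ⇒ only the (l;m) 3-j factors differ between A and B.
A: triangle coeff Δ(8,3,7) = 1/5290740; Σ_t [1,3]: t=1:−1/87091200 t=2:+1/159667200 t=3:−1/5748019200 = -31/5748019200; (3j)²=961/135660 [(8 3 7; 5 0 -5)], sign=-1
B: triangle coeff Δ(8,3,7) = 1/5290740; Σ_t [0,0]: t=0:+1/22992076800 = 1/22992076800; (3j)²=91/2907 [(8 3 7; 8 -1 -7)], sign=+1
I_A²/I_B² = (961/135660)/(91/2907) = 2883/12740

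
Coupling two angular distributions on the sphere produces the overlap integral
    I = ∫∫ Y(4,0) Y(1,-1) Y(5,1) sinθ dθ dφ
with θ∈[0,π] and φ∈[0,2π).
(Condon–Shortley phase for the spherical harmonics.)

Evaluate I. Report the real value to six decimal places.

m-sum 0 ✓  L=10 even ✓  3≤5≤5 ✓
Π(2lᵢ+1) = 9×3×11 = 297
triangle coeff Δ(4,1,5) = 1/495
Σ_t [0,0]: t=0:+1/576 = 1/576
(3j)²=5/99 [(4 1 5; 0 0 0)], sign=-1
Σ_t [0,0]: t=0:+1/1152 = 1/1152
(3j)²=1/33 [(4 1 5; 0 -1 1)], sign=+1
⇒ 4πI² = 5/11
I = (-1)√(5/11/(4π)) = -0.19018827

-0.190188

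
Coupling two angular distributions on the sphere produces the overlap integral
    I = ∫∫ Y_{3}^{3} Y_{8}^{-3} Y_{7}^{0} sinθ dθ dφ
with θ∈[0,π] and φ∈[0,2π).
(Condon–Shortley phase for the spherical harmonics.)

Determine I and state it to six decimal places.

Rules hold: Σm=0, L=18 even, 5≤7≤11.
N = 7·17·15 = 1785
Δ = 4!·2!·12!/19! = 1/5290740
Racah Σ t=1..3: t=1:−1/7257600 t=2:+1/2073600 t=3:−1/7257600 = 1/4838400
⇒ 3j(3 8 7; 0 0 0)² = 252/20995, sgn -1
Racah Σ t=0..0: t=0:+1/29030400 = 1/29030400
⇒ 3j(3 8 7; 3 -3 0)² = 165/8398, sgn -1
4πI² = N·(3j₀)²·(3jₘ)² = 436590/1037153
I = +1·√(0.42095/4π) = 0.18302506

0.183025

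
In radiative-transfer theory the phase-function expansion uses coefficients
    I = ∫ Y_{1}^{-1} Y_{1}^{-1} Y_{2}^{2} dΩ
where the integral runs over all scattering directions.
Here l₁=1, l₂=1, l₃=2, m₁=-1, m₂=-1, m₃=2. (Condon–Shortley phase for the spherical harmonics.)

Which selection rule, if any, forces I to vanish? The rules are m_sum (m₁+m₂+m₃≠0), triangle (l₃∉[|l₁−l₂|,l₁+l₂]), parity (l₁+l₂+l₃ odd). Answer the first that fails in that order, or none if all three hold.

m₁+m₂+m₃ = -1 − 1 + 2 = 0  ✓
triangle: |1−1|=0 ≤ l₃=2 ≤ 1+1=2  ✓
parity: l₁+l₂+l₃ = 4 is even  ✓

none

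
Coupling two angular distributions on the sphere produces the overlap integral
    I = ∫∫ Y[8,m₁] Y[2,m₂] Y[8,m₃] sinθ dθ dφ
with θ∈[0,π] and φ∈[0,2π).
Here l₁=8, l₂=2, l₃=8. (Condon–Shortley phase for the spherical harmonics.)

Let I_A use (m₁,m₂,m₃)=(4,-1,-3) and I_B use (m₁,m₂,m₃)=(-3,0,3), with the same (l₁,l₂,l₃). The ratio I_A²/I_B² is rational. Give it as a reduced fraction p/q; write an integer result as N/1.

98/45

Shared (l₁,l₂,l₃)=(8,2,8): N and (l;000)² cancel in I_A²/I_B².
A: Δ = 2!·14!·2!/19! = 1/348840; Racah Σ t=0..1: t=0:+1/174182400 t=1:−1/479001600 = 1/273715200; ⇒ 3j(8 2 8; 4 -1 -3)² = 49/3876, sgn -1
B: Δ = 2!·14!·2!/19! = 1/348840; Racah Σ t=0..2: t=0:+1/958003200 t=1:−1/87091200 t=2:+1/174182400 = -1/212889600; ⇒ 3j(8 2 8; -3 0 3)² = 15/2584, sgn +1
I_A²/I_B² = (49/3876)/(15/2584) = 98/45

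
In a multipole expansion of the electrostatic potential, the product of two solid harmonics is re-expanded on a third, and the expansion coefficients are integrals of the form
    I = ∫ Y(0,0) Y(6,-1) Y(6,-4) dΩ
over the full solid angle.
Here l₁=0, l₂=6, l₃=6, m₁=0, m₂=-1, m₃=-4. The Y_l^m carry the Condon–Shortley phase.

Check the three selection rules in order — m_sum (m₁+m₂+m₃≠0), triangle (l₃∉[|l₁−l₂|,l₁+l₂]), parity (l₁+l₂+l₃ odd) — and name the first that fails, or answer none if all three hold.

azimuthal sum: 0 − 1 − 4 = -5  ✗
6 ≤ 6 ≤ 6 (triangle on l)
L = 0 + 6 + 6 = 12 (even)

m_sum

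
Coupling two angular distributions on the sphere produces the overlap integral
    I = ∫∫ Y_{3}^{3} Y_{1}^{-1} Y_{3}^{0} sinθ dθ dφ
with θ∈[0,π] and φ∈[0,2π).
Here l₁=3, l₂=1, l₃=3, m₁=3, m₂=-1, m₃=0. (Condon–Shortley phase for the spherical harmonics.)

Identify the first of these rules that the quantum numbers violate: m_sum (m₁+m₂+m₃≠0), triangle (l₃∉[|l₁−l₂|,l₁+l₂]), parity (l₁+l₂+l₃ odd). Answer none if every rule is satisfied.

azimuthal sum: 3 − 1 + 0 = 2  ✗
2 ≤ 3 ≤ 4 (triangle on l)
L = 3 + 1 + 3 = 7 (odd)

m_sum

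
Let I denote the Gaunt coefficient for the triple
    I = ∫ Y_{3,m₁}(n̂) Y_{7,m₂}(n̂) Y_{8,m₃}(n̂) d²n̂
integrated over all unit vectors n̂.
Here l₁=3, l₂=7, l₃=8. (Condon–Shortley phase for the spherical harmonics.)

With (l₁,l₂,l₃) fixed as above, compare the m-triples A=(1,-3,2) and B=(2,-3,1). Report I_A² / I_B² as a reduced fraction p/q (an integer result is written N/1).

3364/8575

l's match ⇒ only the (l;m) 3-j factors differ between A and B.
A: triangle coeff Δ(3,7,8) = 1/5290740; Σ_t [0,2]: t=0:+1/7741440 t=1:−1/13063680 t=2:+1/348364800 = 29/522547200; (3j)²=1682/264537 [(3 7 8; 1 -3 2)], sign=+1
B: triangle coeff Δ(3,7,8) = 1/5290740; Σ_t [0,1]: t=0:+1/11612160 t=1:−1/52254720 = 1/14929920; (3j)²=1225/75582 [(3 7 8; 2 -3 1)], sign=-1
I_A²/I_B² = (1682/264537)/(1225/75582) = 3364/8575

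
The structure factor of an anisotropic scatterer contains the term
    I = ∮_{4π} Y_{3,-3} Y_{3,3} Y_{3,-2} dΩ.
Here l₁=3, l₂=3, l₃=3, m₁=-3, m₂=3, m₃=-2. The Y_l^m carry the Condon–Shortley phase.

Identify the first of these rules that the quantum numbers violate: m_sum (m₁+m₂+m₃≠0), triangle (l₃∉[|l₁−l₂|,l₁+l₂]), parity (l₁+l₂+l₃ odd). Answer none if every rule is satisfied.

m_sum

m₁+m₂+m₃ = -3 + 3 − 2 = -2  ✗
triangle: |3−3|=0 ≤ l₃=3 ≤ 3+3=6
parity: l₁+l₂+l₃ = 9 is odd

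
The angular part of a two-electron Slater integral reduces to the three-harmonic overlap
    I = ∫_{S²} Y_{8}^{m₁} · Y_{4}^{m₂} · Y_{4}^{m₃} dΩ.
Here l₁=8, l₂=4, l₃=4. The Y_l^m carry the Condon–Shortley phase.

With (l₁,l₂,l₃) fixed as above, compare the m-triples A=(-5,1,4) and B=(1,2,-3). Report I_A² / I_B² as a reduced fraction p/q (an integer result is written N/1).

143/28

l's match ⇒ only the (l;m) 3-j factors differ between A and B.
A: triangle coeff Δ(8,4,4) = 1/218790; Σ_t [5,5]: t=5:−1/29030400 = -1/29030400; (3j)²=1/170 [(8 4 4; -5 1 4)], sign=-1
B: triangle coeff Δ(8,4,4) = 1/218790; Σ_t [6,6]: t=6:+1/7257600 = 1/7257600; (3j)²=14/12155 [(8 4 4; 1 2 -3)], sign=-1
I_A²/I_B² = (1/170)/(14/12155) = 143/28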